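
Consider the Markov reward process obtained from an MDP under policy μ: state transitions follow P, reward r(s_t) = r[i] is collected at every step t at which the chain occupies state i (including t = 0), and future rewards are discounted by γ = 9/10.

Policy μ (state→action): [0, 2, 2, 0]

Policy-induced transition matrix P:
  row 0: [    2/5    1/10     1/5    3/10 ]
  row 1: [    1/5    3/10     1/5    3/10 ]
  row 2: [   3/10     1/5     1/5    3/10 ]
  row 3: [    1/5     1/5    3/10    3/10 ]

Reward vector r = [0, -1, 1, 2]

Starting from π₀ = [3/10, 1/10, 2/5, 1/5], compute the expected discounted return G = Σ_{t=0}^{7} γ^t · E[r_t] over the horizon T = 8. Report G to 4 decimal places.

G = 3.7035

t=0: π = [0.3000, 0.1000, 0.4000, 0.2000], E[r] = 0.7000, γ^t·E[r] = 0.700000, running G = 0.700000
t=1: π = [0.3000, 0.1800, 0.2200, 0.3000], E[r] = 0.6400, γ^t·E[r] = 0.576000, running G = 1.276000
t=2: π = [0.2820, 0.1880, 0.2300, 0.3000], E[r] = 0.6420, γ^t·E[r] = 0.520020, running G = 1.796020
t=3: π = [0.2794, 0.1906, 0.2300, 0.3000], E[r] = 0.6394, γ^t·E[r] = 0.466123, running G = 2.262143
t=4: π = [0.2789, 0.1911, 0.2300, 0.3000], E[r] = 0.6389, γ^t·E[r] = 0.419169, running G = 2.681312
t=5: π = [0.2788, 0.1912, 0.2300, 0.3000], E[r] = 0.6388, γ^t·E[r] = 0.377191, running G = 3.058503
t=6: π = [0.2788, 0.1912, 0.2300, 0.3000], E[r] = 0.6388, γ^t·E[r] = 0.339461, running G = 3.397963
t=7: π = [0.2788, 0.1912, 0.2300, 0.3000], E[r] = 0.6388, γ^t·E[r] = 0.305513, running G = 3.703476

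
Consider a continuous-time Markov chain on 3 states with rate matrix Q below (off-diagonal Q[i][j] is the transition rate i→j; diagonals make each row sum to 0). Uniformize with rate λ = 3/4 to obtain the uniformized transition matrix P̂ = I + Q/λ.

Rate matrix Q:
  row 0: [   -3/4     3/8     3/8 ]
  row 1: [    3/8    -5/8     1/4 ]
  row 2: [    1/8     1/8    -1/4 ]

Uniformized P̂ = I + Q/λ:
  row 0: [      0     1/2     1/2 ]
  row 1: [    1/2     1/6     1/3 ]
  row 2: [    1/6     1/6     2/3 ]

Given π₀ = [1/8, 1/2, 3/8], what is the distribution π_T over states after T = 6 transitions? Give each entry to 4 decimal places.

t=0: π = [0.1250, 0.5000, 0.3750]
t=1: π = [0.3125, 0.2083, 0.4792]
t=2: π = [0.1840, 0.2708, 0.5451]
t=3: π = [0.2263, 0.2280, 0.5457]
t=4: π = [0.2050, 0.2421, 0.5530]
t=5: π = [0.2132, 0.2350, 0.5518]
t=6: π = [0.2095, 0.2377, 0.5528]

π = [0.2095, 0.2377, 0.5528]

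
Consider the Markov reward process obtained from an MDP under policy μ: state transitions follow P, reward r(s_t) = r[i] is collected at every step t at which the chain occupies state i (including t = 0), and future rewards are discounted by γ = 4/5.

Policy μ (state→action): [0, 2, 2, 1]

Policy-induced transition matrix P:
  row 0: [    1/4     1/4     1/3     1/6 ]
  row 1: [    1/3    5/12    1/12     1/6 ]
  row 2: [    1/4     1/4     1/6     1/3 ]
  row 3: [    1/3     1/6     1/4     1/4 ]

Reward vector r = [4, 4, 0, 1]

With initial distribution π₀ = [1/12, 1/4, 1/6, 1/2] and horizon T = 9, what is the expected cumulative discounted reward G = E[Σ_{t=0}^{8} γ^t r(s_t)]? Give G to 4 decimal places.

G = 10.1187

t=0: π = [0.0833, 0.2500, 0.1667, 0.5000], E[r] = 1.8333, γ^t·E[r] = 1.833333, running G = 1.833333
t=1: π = [0.3125, 0.2500, 0.2014, 0.2361], E[r] = 2.4861, γ^t·E[r] = 1.988889, running G = 3.822222
t=2: π = [0.2905, 0.2720, 0.2176, 0.2199], E[r] = 2.4699, γ^t·E[r] = 1.580741, running G = 5.402963
t=3: π = [0.2910, 0.2770, 0.2107, 0.2213], E[r] = 2.4932, γ^t·E[r] = 1.276543, running G = 6.679506
t=4: π = [0.2915, 0.2777, 0.2105, 0.2202], E[r] = 2.4972, γ^t·E[r] = 1.022867, running G = 7.702374
t=5: π = [0.2915, 0.2779, 0.2105, 0.2201], E[r] = 2.4978, γ^t·E[r] = 0.818491, running G = 8.520864
t=6: π = [0.2915, 0.2780, 0.2104, 0.2201], E[r] = 2.4980, γ^t·E[r] = 0.654841, running G = 9.175706
t=7: π = [0.2915, 0.2780, 0.2104, 0.2201], E[r] = 2.4981, γ^t·E[r] = 0.523881, running G = 9.699587
t=8: π = [0.2915, 0.2780, 0.2104, 0.2201], E[r] = 2.4981, γ^t·E[r] = 0.419106, running G = 10.118693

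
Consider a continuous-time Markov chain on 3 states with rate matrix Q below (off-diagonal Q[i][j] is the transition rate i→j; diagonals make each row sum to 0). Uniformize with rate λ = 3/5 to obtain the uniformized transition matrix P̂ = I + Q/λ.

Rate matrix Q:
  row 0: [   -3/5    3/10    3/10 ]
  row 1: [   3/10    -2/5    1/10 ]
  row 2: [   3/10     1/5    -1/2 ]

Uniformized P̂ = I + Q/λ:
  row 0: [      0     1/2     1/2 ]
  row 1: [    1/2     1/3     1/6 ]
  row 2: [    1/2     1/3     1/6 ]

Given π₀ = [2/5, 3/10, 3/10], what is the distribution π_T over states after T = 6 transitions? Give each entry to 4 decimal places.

π = [0.3344, 0.3885, 0.2771]

t=0: π = [0.4000, 0.3000, 0.3000]
t=1: π = [0.3000, 0.4000, 0.3000]
t=2: π = [0.3500, 0.3833, 0.2667]
t=3: π = [0.3250, 0.3917, 0.2833]
t=4: π = [0.3375, 0.3875, 0.2750]
t=5: π = [0.3313, 0.3896, 0.2792]
t=6: π = [0.3344, 0.3885, 0.2771]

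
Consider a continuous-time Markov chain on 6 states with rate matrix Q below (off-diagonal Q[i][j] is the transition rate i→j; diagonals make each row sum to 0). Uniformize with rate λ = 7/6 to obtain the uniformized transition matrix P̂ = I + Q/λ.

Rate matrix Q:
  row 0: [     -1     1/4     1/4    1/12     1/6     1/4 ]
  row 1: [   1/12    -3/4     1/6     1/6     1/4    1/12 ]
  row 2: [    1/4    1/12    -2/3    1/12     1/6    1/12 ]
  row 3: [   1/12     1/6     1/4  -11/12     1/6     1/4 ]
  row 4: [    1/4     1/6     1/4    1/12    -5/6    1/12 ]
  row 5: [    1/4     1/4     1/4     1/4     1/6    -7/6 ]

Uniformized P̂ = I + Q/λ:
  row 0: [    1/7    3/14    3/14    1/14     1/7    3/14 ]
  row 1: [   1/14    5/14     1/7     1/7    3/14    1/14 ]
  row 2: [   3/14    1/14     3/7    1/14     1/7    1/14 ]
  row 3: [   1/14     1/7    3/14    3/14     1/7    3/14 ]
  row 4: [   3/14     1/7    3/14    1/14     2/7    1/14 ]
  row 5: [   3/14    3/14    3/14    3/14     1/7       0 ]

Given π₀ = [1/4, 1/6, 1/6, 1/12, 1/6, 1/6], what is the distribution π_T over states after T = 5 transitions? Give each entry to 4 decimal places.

π = [0.1602, 0.1826, 0.2560, 0.1158, 0.1819, 0.1035]

t=0: π = [0.2500, 0.1667, 0.1667, 0.0833, 0.1667, 0.1667]
t=1: π = [0.1607, 0.1964, 0.2381, 0.1190, 0.1786, 0.1071]
t=2: π = [0.1577, 0.1871, 0.2513, 0.1178, 0.1824, 0.1037]
t=3: π = [0.1595, 0.1837, 0.2548, 0.1164, 0.1823, 0.1034]
t=4: π = [0.1600, 0.1828, 0.2558, 0.1159, 0.1820, 0.1035]
t=5: π = [0.1602, 0.1826, 0.2560, 0.1158, 0.1819, 0.1035]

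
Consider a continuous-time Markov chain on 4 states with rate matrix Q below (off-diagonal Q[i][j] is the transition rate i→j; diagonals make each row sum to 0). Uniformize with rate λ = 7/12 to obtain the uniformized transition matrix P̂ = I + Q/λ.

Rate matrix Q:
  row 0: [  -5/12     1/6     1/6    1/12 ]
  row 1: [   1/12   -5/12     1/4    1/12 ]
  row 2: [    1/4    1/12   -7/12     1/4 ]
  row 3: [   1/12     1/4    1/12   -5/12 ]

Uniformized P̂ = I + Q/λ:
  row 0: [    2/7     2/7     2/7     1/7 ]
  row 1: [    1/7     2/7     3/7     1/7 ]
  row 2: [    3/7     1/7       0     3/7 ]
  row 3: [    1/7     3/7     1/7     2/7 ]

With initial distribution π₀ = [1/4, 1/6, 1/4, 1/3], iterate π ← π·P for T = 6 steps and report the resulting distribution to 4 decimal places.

π = [0.2425, 0.2878, 0.2273, 0.2425]

t=0: π = [0.2500, 0.1667, 0.2500, 0.3333]
t=1: π = [0.2500, 0.2976, 0.1905, 0.2619]
t=2: π = [0.2330, 0.2959, 0.2364, 0.2347]
t=3: π = [0.2437, 0.2855, 0.2269, 0.2439]
t=4: π = [0.2425, 0.2881, 0.2268, 0.2425]
t=5: π = [0.2423, 0.2880, 0.2274, 0.2423]
t=6: π = [0.2425, 0.2878, 0.2273, 0.2425]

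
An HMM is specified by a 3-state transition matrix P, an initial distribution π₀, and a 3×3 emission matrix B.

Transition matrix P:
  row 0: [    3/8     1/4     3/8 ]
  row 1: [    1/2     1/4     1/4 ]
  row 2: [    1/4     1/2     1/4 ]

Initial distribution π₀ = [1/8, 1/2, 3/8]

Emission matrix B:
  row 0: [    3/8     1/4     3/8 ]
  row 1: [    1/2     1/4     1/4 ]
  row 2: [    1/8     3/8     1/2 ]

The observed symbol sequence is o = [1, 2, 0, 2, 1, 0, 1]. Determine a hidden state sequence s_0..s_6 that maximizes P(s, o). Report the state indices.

t=0: δ = [3.125e-02, 1.250e-01, 1.406e-01]  (obs o_0=1)
t=1: δ = [2.344e-02, 1.758e-02, 1.758e-02]  ψ = [1, 2, 2]  (obs o_1=2)
t=2: δ = [3.296e-03, 4.395e-03, 1.099e-03]  ψ = [0, 2, 0]  (obs o_2=0)
t=3: δ = [8.240e-04, 2.747e-04, 6.180e-04]  ψ = [1, 1, 0]  (obs o_3=2)
t=4: δ = [7.725e-05, 7.725e-05, 1.159e-04]  ψ = [0, 2, 0]  (obs o_4=1)
t=5: δ = [1.448e-05, 2.897e-05, 3.621e-06]  ψ = [1, 2, 0]  (obs o_5=0)
t=6: δ = [3.621e-06, 1.810e-06, 2.716e-06]  ψ = [1, 1, 1]  (obs o_6=1)
backtrack: best end state = 0; path = [2, 2, 1, 0, 2, 1, 0]

path = [2, 2, 1, 0, 2, 1, 0]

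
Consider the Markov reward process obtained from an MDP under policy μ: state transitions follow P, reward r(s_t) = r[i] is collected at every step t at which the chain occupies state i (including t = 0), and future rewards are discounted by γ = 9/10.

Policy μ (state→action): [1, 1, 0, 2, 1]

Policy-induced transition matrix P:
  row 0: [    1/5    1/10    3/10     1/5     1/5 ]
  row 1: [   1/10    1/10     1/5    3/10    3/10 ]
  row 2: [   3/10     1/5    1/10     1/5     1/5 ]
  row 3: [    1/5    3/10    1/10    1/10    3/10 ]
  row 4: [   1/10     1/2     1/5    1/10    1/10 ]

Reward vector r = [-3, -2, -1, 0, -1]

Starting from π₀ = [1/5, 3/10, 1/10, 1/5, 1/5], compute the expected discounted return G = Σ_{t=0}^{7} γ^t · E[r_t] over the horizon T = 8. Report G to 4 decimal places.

G = -8.0544

t=0: π = [0.2000, 0.3000, 0.1000, 0.2000, 0.2000], E[r] = -1.5000, γ^t·E[r] = -1.500000, running G = -1.500000
t=1: π = [0.1600, 0.2300, 0.1900, 0.1900, 0.2300], E[r] = -1.3600, γ^t·E[r] = -1.224000, running G = -2.724000
t=2: π = [0.1730, 0.2490, 0.1780, 0.1810, 0.2190], E[r] = -1.4140, γ^t·E[r] = -1.145340, running G = -3.869340
t=3: π = [0.1710, 0.2416, 0.1814, 0.1849, 0.2211], E[r] = -1.3987, γ^t·E[r] = -1.019652, running G = -4.888992
t=4: π = [0.1719, 0.2436, 0.1805, 0.1836, 0.2205], E[r] = -1.4037, γ^t·E[r] = -0.920994, running G = -5.809986
t=5: π = [0.1716, 0.2430, 0.1808, 0.1839, 0.2207], E[r] = -1.4023, γ^t·E[r] = -0.828046, running G = -6.638032
t=6: π = [0.1717, 0.2431, 0.1807, 0.1838, 0.2206], E[r] = -1.4027, γ^t·E[r] = -0.745465, running G = -7.383497
t=7: π = [0.1717, 0.2431, 0.1807, 0.1839, 0.2206], E[r] = -1.4026, γ^t·E[r] = -0.670863, running G = -8.054360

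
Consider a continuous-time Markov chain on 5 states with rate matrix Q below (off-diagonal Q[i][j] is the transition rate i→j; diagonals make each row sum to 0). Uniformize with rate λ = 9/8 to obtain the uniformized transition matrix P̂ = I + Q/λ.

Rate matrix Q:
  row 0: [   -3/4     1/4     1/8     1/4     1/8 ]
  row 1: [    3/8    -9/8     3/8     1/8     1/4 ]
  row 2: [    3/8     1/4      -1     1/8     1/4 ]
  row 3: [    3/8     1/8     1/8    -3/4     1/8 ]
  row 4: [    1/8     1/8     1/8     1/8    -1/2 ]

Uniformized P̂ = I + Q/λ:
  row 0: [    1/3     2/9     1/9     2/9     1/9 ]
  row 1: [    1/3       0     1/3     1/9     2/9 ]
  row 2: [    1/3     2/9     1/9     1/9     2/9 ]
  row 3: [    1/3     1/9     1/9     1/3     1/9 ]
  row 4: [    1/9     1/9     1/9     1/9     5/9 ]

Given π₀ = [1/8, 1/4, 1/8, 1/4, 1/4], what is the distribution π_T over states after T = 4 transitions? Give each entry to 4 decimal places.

t=0: π = [0.1250, 0.2500, 0.1250, 0.2500, 0.2500]
t=1: π = [0.2778, 0.1111, 0.1667, 0.1806, 0.2639]
t=2: π = [0.2747, 0.1481, 0.1358, 0.1821, 0.2593]
t=3: π = [0.2757, 0.1403, 0.1440, 0.1821, 0.2579]
t=4: π = [0.2760, 0.1422, 0.1423, 0.1822, 0.2573]

π = [0.2760, 0.1422, 0.1423, 0.1822, 0.2573]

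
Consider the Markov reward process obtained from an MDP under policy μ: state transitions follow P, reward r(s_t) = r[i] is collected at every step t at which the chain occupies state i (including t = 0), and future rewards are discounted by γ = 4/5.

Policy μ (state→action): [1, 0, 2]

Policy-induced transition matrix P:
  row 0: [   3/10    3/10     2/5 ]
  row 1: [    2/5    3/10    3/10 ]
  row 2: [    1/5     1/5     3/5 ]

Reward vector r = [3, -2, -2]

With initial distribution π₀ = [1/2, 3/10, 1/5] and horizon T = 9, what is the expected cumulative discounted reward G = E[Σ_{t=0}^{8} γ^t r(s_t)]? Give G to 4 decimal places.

t=0: π = [0.5000, 0.3000, 0.2000], E[r] = 0.5000, γ^t·E[r] = 0.500000, running G = 0.500000
t=1: π = [0.3100, 0.2800, 0.4100], E[r] = -0.4500, γ^t·E[r] = -0.360000, running G = 0.140000
t=2: π = [0.2870, 0.2590, 0.4540], E[r] = -0.5650, γ^t·E[r] = -0.361600, running G = -0.221600
t=3: π = [0.2805, 0.2546, 0.4649], E[r] = -0.5975, γ^t·E[r] = -0.305920, running G = -0.527520
t=4: π = [0.2790, 0.2535, 0.4675], E[r] = -0.6052, γ^t·E[r] = -0.247869, running G = -0.775389
t=5: π = [0.2786, 0.2532, 0.4682], E[r] = -0.6070, γ^t·E[r] = -0.198903, running G = -0.974293
t=6: π = [0.2785, 0.2532, 0.4683], E[r] = -0.6075, γ^t·E[r] = -0.159240, running G = -1.133533
t=7: π = [0.2785, 0.2532, 0.4683], E[r] = -0.6076, γ^t·E[r] = -0.127415, running G = -1.260948
t=8: π = [0.2785, 0.2532, 0.4684], E[r] = -0.6076, γ^t·E[r] = -0.101936, running G = -1.362884

G = -1.3629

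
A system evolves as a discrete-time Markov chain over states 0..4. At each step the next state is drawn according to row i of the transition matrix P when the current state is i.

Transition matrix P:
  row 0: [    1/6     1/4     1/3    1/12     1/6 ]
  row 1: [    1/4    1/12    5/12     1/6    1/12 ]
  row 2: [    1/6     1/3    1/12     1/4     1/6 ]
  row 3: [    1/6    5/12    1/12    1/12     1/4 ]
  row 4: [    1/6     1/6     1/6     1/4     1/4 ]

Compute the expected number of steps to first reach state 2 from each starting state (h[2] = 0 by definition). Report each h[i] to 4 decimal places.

First-step conditioning: h[2] = 0; for i ≠ 2, h[i] = 1 + Σ_k P[i][k]·h[k].
  h[0] = 1 + 1/6·h[0] + 1/4·h[1] + 1/12·h[3] + 1/6·h[4]
  h[1] = 1 + 1/4·h[0] + 1/12·h[1] + 1/6·h[3] + 1/12·h[4]
  h[3] = 1 + 1/6·h[0] + 5/12·h[1] + 1/12·h[3] + 1/4·h[4]
  h[4] = 1 + 1/6·h[0] + 1/6·h[1] + 1/4·h[3] + 1/4·h[4]
Solving the 4×4 linear system over states ≠ 2 gives exactly h = [21492/6235, 19992/6235, 0, 27036/6235, 26544/6235] (h[2] = 0 is the target).

h = [3.4470, 3.2064, 0.0000, 4.3362, 4.2573]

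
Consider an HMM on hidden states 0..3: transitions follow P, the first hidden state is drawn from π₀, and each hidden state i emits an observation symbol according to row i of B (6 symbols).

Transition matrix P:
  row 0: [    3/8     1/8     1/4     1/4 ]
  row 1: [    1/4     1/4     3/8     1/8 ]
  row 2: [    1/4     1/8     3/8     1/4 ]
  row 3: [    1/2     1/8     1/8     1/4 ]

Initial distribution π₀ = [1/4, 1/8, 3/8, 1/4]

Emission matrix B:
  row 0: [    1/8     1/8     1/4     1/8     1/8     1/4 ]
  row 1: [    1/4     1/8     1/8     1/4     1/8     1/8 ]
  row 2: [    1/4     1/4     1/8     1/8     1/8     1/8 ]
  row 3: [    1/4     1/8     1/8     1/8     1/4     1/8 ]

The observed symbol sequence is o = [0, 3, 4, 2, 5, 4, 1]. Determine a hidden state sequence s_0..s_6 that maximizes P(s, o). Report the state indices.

t=0: δ = [3.125e-02, 3.125e-02, 9.375e-02, 6.250e-02]  (obs o_0=0)
t=1: δ = [3.906e-03, 2.930e-03, 4.395e-03, 2.930e-03]  ψ = [3, 2, 2, 2]  (obs o_1=3)
t=2: δ = [1.831e-04, 9.155e-05, 2.060e-04, 2.747e-04]  ψ = [0, 1, 2, 2]  (obs o_2=4)
t=3: δ = [3.433e-05, 4.292e-06, 9.656e-06, 8.583e-06]  ψ = [3, 3, 2, 3]  (obs o_3=2)
t=4: δ = [3.219e-06, 5.364e-07, 1.073e-06, 1.073e-06]  ψ = [0, 0, 0, 0]  (obs o_4=5)
t=5: δ = [1.509e-07, 5.029e-08, 1.006e-07, 2.012e-07]  ψ = [0, 0, 0, 0]  (obs o_5=4)
t=6: δ = [1.257e-08, 3.143e-09, 9.430e-09, 6.286e-09]  ψ = [3, 3, 0, 3]  (obs o_6=1)
backtrack: best end state = 0; path = [2, 2, 3, 0, 0, 3, 0]

path = [2, 2, 3, 0, 0, 3, 0]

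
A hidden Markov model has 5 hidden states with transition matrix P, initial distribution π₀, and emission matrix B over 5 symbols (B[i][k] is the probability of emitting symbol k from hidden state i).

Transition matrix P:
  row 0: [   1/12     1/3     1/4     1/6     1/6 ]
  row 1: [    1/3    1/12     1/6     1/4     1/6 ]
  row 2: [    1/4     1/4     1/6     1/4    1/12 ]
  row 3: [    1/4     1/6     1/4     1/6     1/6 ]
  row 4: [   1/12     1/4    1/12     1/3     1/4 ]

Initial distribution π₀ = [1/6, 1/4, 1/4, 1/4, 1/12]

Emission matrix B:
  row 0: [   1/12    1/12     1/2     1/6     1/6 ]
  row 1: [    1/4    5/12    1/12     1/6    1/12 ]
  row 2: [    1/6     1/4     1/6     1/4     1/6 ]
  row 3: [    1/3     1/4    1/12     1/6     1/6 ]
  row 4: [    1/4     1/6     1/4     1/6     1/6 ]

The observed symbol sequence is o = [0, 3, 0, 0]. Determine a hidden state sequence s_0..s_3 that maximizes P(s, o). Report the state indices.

path = [3, 2, 1, 3]

t=0: δ = [1.389e-02, 6.250e-02, 4.167e-02, 8.333e-02, 2.083e-02]  (obs o_0=0)
t=1: δ = [3.472e-03, 2.315e-03, 5.208e-03, 2.604e-03, 2.315e-03]  ψ = [1, 3, 3, 1, 3]  (obs o_1=3)
t=2: δ = [1.085e-04, 3.255e-04, 1.447e-04, 4.340e-04, 1.447e-04]  ψ = [2, 2, 0, 2, 0]  (obs o_2=0)
t=3: δ = [9.042e-06, 1.808e-05, 1.808e-05, 2.713e-05, 1.808e-05]  ψ = [1, 3, 3, 1, 3]  (obs o_3=0)
backtrack: best end state = 3; path = [3, 2, 1, 3]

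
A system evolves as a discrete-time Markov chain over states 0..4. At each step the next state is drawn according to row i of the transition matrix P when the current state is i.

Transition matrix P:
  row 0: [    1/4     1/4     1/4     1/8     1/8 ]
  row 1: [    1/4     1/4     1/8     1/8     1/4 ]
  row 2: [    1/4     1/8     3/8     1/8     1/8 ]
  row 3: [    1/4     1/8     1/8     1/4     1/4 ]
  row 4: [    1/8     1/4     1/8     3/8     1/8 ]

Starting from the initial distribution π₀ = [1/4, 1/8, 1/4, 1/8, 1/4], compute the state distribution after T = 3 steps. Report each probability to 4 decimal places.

t=0: π = [0.2500, 0.1250, 0.2500, 0.1250, 0.2500]
t=1: π = [0.2188, 0.2031, 0.2188, 0.2031, 0.1563]
t=2: π = [0.2305, 0.1973, 0.2070, 0.1895, 0.1758]
t=3: π = [0.2280, 0.2004, 0.2056, 0.1926, 0.1733]

π = [0.2280, 0.2004, 0.2056, 0.1926, 0.1733]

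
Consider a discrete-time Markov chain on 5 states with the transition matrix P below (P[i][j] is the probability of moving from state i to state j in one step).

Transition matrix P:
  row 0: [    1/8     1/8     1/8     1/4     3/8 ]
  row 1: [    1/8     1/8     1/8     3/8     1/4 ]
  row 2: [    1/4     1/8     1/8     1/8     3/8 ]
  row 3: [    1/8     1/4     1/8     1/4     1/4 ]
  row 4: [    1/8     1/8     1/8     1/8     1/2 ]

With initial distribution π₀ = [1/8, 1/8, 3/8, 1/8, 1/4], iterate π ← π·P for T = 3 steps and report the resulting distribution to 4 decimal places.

π = [0.1406, 0.1506, 0.1250, 0.2053, 0.3784]

t=0: π = [0.1250, 0.1250, 0.3750, 0.1250, 0.2500]
t=1: π = [0.1719, 0.1406, 0.1250, 0.1875, 0.3750]
t=2: π = [0.1406, 0.1484, 0.1250, 0.2051, 0.3809]
t=3: π = [0.1406, 0.1506, 0.1250, 0.2053, 0.3784]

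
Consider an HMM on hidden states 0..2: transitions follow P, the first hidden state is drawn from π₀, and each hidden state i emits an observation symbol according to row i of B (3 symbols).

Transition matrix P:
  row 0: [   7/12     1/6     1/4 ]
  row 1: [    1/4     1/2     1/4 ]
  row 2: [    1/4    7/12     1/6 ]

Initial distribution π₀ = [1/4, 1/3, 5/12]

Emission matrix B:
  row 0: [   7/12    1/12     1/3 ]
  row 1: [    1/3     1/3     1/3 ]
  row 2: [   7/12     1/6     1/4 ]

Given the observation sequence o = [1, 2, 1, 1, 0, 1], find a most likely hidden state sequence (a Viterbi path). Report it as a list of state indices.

path = [1, 1, 1, 1, 2, 1]

t=0: δ = [2.083e-02, 1.111e-01, 6.944e-02]  (obs o_0=1)
t=1: δ = [9.259e-03, 1.852e-02, 6.944e-03]  ψ = [1, 1, 1]  (obs o_1=2)
t=2: δ = [4.501e-04, 3.086e-03, 7.716e-04]  ψ = [0, 1, 1]  (obs o_2=1)
t=3: δ = [6.430e-05, 5.144e-04, 1.286e-04]  ψ = [1, 1, 1]  (obs o_3=1)
t=4: δ = [7.502e-05, 8.573e-05, 7.502e-05]  ψ = [1, 1, 1]  (obs o_4=0)
t=5: δ = [3.647e-06, 1.459e-05, 3.572e-06]  ψ = [0, 2, 1]  (obs o_5=1)
backtrack: best end state = 1; path = [1, 1, 1, 1, 2, 1]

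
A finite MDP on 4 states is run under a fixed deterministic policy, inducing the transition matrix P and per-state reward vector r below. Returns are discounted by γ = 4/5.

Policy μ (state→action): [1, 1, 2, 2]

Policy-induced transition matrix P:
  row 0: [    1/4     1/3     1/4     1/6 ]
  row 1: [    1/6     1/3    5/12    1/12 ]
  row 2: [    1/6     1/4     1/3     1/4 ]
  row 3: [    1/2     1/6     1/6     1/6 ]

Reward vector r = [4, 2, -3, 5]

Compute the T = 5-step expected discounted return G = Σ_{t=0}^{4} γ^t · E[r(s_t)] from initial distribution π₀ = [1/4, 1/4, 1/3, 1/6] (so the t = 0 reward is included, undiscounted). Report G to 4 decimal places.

t=0: π = [0.2500, 0.2500, 0.3333, 0.1667], E[r] = 1.3333, γ^t·E[r] = 1.333333, running G = 1.333333
t=1: π = [0.2431, 0.2778, 0.3056, 0.1736], E[r] = 1.4792, γ^t·E[r] = 1.183333, running G = 2.516667
t=2: π = [0.2448, 0.2789, 0.3073, 0.1690], E[r] = 1.4601, γ^t·E[r] = 0.934444, running G = 3.451111
t=3: π = [0.2434, 0.2796, 0.3080, 0.1690], E[r] = 1.4538, γ^t·E[r] = 0.744346, running G = 4.195457
t=4: π = [0.2433, 0.2795, 0.3082, 0.1690], E[r] = 1.4528, γ^t·E[r] = 0.595075, running G = 4.790532

G = 4.7905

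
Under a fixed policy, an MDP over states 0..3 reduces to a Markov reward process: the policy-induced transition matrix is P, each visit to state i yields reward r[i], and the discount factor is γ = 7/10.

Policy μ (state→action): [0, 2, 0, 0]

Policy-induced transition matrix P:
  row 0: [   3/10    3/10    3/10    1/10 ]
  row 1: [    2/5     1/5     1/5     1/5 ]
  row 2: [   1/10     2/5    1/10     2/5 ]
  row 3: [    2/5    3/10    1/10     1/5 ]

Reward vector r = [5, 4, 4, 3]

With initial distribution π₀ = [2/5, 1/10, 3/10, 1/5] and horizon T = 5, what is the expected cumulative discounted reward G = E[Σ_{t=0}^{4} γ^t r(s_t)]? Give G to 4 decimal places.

t=0: π = [0.4000, 0.1000, 0.3000, 0.2000], E[r] = 4.2000, γ^t·E[r] = 4.200000, running G = 4.200000
t=1: π = [0.2700, 0.3200, 0.1900, 0.2200], E[r] = 4.0500, γ^t·E[r] = 2.835000, running G = 7.035000
t=2: π = [0.3160, 0.2870, 0.1860, 0.2110], E[r] = 4.1050, γ^t·E[r] = 2.011450, running G = 9.046450
t=3: π = [0.3126, 0.2899, 0.1919, 0.2056], E[r] = 4.1070, γ^t·E[r] = 1.408701, running G = 10.455151
t=4: π = [0.3112, 0.2902, 0.1915, 0.2071], E[r] = 4.1041, γ^t·E[r] = 0.985382, running G = 11.440533

G = 11.4405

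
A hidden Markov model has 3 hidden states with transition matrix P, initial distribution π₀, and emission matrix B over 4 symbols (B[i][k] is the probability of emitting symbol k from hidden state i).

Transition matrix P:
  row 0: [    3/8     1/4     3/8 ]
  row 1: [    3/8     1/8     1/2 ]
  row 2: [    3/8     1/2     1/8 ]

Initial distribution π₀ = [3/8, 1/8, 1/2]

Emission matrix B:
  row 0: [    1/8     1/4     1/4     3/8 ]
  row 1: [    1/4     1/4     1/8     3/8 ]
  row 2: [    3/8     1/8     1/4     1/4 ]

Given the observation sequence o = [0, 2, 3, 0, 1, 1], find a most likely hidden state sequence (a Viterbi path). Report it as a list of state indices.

t=0: δ = [4.688e-02, 3.125e-02, 1.875e-01]  (obs o_0=0)
t=1: δ = [1.758e-02, 1.172e-02, 5.859e-03]  ψ = [2, 2, 2]  (obs o_1=2)
t=2: δ = [2.472e-03, 1.648e-03, 1.648e-03]  ψ = [0, 0, 0]  (obs o_2=3)
t=3: δ = [1.159e-04, 2.060e-04, 3.476e-04]  ψ = [0, 2, 0]  (obs o_3=0)
t=4: δ = [3.259e-05, 4.345e-05, 1.287e-05]  ψ = [2, 2, 1]  (obs o_4=1)
t=5: δ = [4.074e-06, 2.037e-06, 2.716e-06]  ψ = [1, 0, 1]  (obs o_5=1)
backtrack: best end state = 0; path = [2, 0, 0, 2, 1, 0]

path = [2, 0, 0, 2, 1, 0]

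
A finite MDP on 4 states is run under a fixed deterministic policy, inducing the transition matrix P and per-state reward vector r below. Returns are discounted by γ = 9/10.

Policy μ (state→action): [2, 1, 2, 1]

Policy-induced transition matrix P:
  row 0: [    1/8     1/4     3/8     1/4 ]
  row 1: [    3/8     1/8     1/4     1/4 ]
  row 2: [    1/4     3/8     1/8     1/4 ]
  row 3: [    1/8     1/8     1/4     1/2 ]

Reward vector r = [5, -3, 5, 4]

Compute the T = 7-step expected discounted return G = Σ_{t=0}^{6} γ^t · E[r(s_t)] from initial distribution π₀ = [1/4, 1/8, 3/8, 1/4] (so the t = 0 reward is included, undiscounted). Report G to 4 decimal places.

G = 16.0308

t=0: π = [0.2500, 0.1250, 0.3750, 0.2500], E[r] = 3.7500, γ^t·E[r] = 3.750000, running G = 3.750000
t=1: π = [0.2031, 0.2500, 0.2344, 0.3125], E[r] = 2.6875, γ^t·E[r] = 2.418750, running G = 6.168750
t=2: π = [0.2168, 0.2090, 0.2461, 0.3281], E[r] = 3.0000, γ^t·E[r] = 2.430000, running G = 8.598750
t=3: π = [0.2080, 0.2136, 0.2463, 0.3320], E[r] = 2.9590, γ^t·E[r] = 2.157100, running G = 10.755850
t=4: π = [0.2092, 0.2126, 0.2452, 0.3330], E[r] = 2.9663, γ^t·E[r] = 1.946195, running G = 12.702045
t=5: π = [0.2088, 0.2125, 0.2455, 0.3333], E[r] = 2.9671, γ^t·E[r] = 1.752062, running G = 14.454107
t=6: π = [0.2088, 0.2125, 0.2454, 0.3333], E[r] = 2.9669, γ^t·E[r] = 1.576728, running G = 16.030835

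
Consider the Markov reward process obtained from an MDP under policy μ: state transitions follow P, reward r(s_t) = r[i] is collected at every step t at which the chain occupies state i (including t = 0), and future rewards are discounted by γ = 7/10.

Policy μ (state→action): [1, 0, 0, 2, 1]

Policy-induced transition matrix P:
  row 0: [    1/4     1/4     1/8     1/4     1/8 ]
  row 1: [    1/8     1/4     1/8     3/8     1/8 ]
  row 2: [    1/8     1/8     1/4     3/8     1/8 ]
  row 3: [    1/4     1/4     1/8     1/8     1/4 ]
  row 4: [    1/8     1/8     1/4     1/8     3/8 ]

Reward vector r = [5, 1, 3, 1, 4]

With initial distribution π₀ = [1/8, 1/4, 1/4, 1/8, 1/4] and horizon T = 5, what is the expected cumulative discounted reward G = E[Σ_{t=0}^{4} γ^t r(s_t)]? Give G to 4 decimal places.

G = 7.4521

t=0: π = [0.1250, 0.2500, 0.2500, 0.1250, 0.2500], E[r] = 2.7500, γ^t·E[r] = 2.750000, running G = 2.750000
t=1: π = [0.1563, 0.1875, 0.1875, 0.2656, 0.2031], E[r] = 2.6094, γ^t·E[r] = 1.826563, running G = 4.576563
t=2: π = [0.1777, 0.2012, 0.1738, 0.2383, 0.2090], E[r] = 2.6855, γ^t·E[r] = 1.315918, running G = 5.892480
t=3: π = [0.1770, 0.2021, 0.1729, 0.2410, 0.2070], E[r] = 2.6748, γ^t·E[r] = 0.917458, running G = 6.809938
t=4: π = [0.1772, 0.2025, 0.1725, 0.2409, 0.2069], E[r] = 2.6746, γ^t·E[r] = 0.642169, running G = 7.452108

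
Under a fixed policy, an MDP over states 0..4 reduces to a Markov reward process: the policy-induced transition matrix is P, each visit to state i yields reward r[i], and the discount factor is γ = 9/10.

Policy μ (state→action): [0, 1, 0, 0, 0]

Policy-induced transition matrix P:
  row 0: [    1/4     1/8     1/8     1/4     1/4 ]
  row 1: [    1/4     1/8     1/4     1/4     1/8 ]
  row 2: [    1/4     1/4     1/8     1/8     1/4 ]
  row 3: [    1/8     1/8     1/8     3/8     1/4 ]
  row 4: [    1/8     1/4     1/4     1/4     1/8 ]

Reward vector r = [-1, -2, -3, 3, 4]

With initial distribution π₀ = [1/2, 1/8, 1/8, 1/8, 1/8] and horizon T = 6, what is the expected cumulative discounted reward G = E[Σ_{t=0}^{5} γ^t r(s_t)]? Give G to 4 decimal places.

t=0: π = [0.5000, 0.1250, 0.1250, 0.1250, 0.1250], E[r] = -0.2500, γ^t·E[r] = -0.250000, running G = -0.250000
t=1: π = [0.2188, 0.1563, 0.1563, 0.2500, 0.2188], E[r] = 0.6250, γ^t·E[r] = 0.562500, running G = 0.312500
t=2: π = [0.1914, 0.1719, 0.1719, 0.2617, 0.2031], E[r] = 0.5469, γ^t·E[r] = 0.442969, running G = 0.755469
t=3: π = [0.1919, 0.1719, 0.1719, 0.2612, 0.2031], E[r] = 0.5449, γ^t·E[r] = 0.397248, running G = 1.152717
t=4: π = [0.1920, 0.1719, 0.1719, 0.2612, 0.2031], E[r] = 0.5447, γ^t·E[r] = 0.357363, running G = 1.510080
t=5: π = [0.1920, 0.1719, 0.1719, 0.2612, 0.2031], E[r] = 0.5446, γ^t·E[r] = 0.321609, running G = 1.831689

G = 1.8317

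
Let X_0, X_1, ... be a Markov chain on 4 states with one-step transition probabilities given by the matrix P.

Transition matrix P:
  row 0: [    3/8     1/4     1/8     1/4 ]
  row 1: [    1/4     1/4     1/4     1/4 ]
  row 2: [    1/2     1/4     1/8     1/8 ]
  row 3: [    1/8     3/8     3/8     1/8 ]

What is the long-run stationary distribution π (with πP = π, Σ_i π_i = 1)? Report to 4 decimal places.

Balance equations π_j = Σ_i π_i·P[i][j]:
  π_0 = 3/8·π_0 + 1/4·π_1 + 1/2·π_2 + 1/8·π_3
  π_1 = 1/4·π_0 + 1/4·π_1 + 1/4·π_2 + 3/8·π_3
  π_2 = 1/8·π_0 + 1/4·π_1 + 1/8·π_2 + 3/8·π_3
  normalize: π_0 + π_1 + π_2 + π_3 = 1
Solving the linear system gives exactly π = [188/593, 163/593, 124/593, 118/593].

π = [0.3170, 0.2749, 0.2091, 0.1990]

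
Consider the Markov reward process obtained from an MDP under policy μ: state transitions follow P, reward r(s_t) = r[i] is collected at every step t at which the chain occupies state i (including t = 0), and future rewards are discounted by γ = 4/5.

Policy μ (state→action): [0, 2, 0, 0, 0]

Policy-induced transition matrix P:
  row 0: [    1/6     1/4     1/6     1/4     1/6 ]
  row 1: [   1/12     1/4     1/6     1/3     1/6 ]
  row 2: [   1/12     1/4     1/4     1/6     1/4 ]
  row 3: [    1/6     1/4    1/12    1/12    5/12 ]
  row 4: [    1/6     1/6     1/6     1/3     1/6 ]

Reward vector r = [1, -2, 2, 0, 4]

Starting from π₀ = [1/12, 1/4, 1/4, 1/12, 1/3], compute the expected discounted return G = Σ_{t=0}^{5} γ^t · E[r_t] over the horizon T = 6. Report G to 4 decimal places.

G = 3.9279

t=0: π = [0.0833, 0.2500, 0.2500, 0.0833, 0.3333], E[r] = 1.4167, γ^t·E[r] = 1.416667, running G = 1.416667
t=1: π = [0.1250, 0.2222, 0.1806, 0.2639, 0.2083], E[r] = 0.8750, γ^t·E[r] = 0.700000, running G = 2.116667
t=2: π = [0.1331, 0.2326, 0.1597, 0.2269, 0.2477], E[r] = 0.9780, γ^t·E[r] = 0.625926, running G = 2.742593
t=3: π = [0.1340, 0.2294, 0.1611, 0.2389, 0.2367], E[r] = 0.9442, γ^t·E[r] = 0.483407, running G = 3.226000
t=4: π = [0.1341, 0.2303, 0.1602, 0.2356, 0.2398], E[r] = 0.9532, γ^t·E[r] = 0.390433, running G = 3.616433
t=5: π = [0.1341, 0.2300, 0.1604, 0.2366, 0.2389], E[r] = 0.9505, γ^t·E[r] = 0.311466, running G = 3.927899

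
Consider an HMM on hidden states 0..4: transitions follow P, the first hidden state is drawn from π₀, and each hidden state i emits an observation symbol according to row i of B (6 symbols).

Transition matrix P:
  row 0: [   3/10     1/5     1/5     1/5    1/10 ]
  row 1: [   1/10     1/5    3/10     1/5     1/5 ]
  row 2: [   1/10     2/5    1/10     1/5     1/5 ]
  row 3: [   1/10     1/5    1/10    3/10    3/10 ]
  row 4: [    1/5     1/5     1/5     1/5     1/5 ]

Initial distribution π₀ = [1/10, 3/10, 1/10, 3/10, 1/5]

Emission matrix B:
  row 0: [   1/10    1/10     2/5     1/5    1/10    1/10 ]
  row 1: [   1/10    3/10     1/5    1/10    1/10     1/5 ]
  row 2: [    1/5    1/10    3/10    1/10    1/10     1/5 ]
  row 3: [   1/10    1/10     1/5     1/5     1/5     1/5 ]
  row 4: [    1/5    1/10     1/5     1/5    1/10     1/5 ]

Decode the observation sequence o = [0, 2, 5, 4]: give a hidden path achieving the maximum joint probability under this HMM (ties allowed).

path = [1, 2, 1, 3]

t=0: δ = [1.000e-02, 3.000e-02, 2.000e-02, 3.000e-02, 4.000e-02]  (obs o_0=0)
t=1: δ = [3.200e-03, 1.600e-03, 2.700e-03, 1.800e-03, 1.800e-03]  ψ = [4, 2, 1, 3, 3]  (obs o_1=2)
t=2: δ = [9.600e-05, 2.160e-04, 1.280e-04, 1.280e-04, 1.080e-04]  ψ = [0, 2, 0, 0, 2]  (obs o_2=5)
t=3: δ = [2.880e-06, 5.120e-06, 6.480e-06, 8.640e-06, 4.320e-06]  ψ = [0, 2, 1, 1, 1]  (obs o_3=4)
backtrack: best end state = 3; path = [1, 2, 1, 3]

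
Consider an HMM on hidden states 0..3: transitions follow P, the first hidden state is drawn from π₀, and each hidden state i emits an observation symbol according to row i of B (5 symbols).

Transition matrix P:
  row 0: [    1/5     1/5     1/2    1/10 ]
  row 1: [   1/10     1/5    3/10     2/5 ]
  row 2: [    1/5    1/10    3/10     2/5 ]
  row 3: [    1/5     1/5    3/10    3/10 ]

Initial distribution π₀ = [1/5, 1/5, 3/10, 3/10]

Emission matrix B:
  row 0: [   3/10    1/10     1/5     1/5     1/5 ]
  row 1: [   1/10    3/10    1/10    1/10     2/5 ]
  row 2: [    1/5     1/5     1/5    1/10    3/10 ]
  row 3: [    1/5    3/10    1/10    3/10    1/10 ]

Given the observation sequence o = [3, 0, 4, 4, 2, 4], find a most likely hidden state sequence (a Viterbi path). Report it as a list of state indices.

t=0: δ = [4.000e-02, 2.000e-02, 3.000e-02, 9.000e-02]  (obs o_0=3)
t=1: δ = [5.400e-03, 1.800e-03, 5.400e-03, 5.400e-03]  ψ = [3, 3, 3, 3]  (obs o_1=0)
t=2: δ = [2.160e-04, 4.320e-04, 8.100e-04, 2.160e-04]  ψ = [0, 0, 0, 2]  (obs o_2=4)
t=3: δ = [3.240e-05, 3.456e-05, 7.290e-05, 3.240e-05]  ψ = [2, 1, 2, 2]  (obs o_3=4)
t=4: δ = [2.916e-06, 7.290e-07, 4.374e-06, 2.916e-06]  ψ = [2, 2, 2, 2]  (obs o_4=2)
t=5: δ = [1.750e-07, 2.333e-07, 4.374e-07, 1.750e-07]  ψ = [2, 0, 0, 2]  (obs o_5=4)
backtrack: best end state = 2; path = [3, 0, 2, 2, 0, 2]

path = [3, 0, 2, 2, 0, 2]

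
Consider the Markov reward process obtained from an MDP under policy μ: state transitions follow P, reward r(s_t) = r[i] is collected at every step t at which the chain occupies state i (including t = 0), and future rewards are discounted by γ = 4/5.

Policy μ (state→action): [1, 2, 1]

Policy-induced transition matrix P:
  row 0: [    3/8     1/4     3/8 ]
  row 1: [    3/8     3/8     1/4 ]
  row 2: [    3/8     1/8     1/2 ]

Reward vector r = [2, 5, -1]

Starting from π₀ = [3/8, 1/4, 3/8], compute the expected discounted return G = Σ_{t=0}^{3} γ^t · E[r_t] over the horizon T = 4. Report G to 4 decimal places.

G = 4.5840

t=0: π = [0.3750, 0.2500, 0.3750], E[r] = 1.6250, γ^t·E[r] = 1.625000, running G = 1.625000
t=1: π = [0.3750, 0.2344, 0.3906], E[r] = 1.5313, γ^t·E[r] = 1.225000, running G = 2.850000
t=2: π = [0.3750, 0.2305, 0.3945], E[r] = 1.5078, γ^t·E[r] = 0.965000, running G = 3.815000
t=3: π = [0.3750, 0.2295, 0.3955], E[r] = 1.5020, γ^t·E[r] = 0.769000, running G = 4.584000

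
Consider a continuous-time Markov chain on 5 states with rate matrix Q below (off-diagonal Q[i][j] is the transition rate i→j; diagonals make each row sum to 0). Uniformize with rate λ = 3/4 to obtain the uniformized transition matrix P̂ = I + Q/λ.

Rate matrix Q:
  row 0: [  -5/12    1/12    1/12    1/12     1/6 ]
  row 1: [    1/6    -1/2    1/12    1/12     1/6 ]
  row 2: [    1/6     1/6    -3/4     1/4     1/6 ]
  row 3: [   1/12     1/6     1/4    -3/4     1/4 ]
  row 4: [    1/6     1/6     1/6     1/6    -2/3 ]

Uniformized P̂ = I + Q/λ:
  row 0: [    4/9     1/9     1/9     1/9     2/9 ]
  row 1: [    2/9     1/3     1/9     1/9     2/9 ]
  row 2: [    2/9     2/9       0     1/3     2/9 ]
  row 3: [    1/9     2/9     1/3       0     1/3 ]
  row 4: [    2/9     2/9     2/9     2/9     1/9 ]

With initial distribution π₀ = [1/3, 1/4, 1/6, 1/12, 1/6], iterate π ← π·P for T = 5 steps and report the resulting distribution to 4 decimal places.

t=0: π = [0.3333, 0.2500, 0.1667, 0.0833, 0.1667]
t=1: π = [0.2870, 0.2130, 0.1296, 0.1574, 0.2130]
t=2: π = [0.2685, 0.2140, 0.1553, 0.1461, 0.2160]
t=3: π = [0.2657, 0.2162, 0.1503, 0.1534, 0.2144]
t=4: π = [0.2642, 0.2167, 0.1523, 0.1513, 0.2154]
t=5: π = [0.2641, 0.2169, 0.1517, 0.1521, 0.2151]

π = [0.2641, 0.2169, 0.1517, 0.1521, 0.2151]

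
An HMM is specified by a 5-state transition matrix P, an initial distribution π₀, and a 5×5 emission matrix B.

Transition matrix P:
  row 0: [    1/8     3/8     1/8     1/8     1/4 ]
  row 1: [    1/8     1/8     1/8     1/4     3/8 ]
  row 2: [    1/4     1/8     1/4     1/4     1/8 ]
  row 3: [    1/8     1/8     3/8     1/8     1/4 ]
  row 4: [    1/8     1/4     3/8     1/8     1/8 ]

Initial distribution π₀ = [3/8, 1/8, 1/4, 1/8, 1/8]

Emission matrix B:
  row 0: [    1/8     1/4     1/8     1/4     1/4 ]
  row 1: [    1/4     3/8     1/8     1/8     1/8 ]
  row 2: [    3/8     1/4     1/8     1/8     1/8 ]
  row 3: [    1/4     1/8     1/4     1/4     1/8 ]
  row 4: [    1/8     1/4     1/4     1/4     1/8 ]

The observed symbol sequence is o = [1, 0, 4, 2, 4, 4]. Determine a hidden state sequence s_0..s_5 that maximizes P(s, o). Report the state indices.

t=0: δ = [9.375e-02, 4.688e-02, 6.250e-02, 1.562e-02, 3.125e-02]  (obs o_0=1)
t=1: δ = [1.953e-03, 8.789e-03, 5.859e-03, 3.906e-03, 2.930e-03]  ψ = [2, 0, 2, 2, 0]  (obs o_1=0)
t=2: δ = [3.662e-04, 1.373e-04, 1.831e-04, 2.747e-04, 4.120e-04]  ψ = [2, 1, 2, 1, 1]  (obs o_2=4)
t=3: δ = [6.437e-06, 1.717e-05, 1.931e-05, 1.287e-05, 2.289e-05]  ψ = [4, 0, 4, 4, 0]  (obs o_3=2)
t=4: δ = [1.207e-06, 7.153e-07, 1.073e-06, 6.035e-07, 8.047e-07]  ψ = [2, 4, 4, 2, 1]  (obs o_4=4)
t=5: δ = [6.706e-08, 5.658e-08, 3.772e-08, 3.353e-08, 3.772e-08]  ψ = [2, 0, 4, 2, 0]  (obs o_5=4)
backtrack: best end state = 0; path = [2, 2, 0, 4, 2, 0]

path = [2, 2, 0, 4, 2, 0]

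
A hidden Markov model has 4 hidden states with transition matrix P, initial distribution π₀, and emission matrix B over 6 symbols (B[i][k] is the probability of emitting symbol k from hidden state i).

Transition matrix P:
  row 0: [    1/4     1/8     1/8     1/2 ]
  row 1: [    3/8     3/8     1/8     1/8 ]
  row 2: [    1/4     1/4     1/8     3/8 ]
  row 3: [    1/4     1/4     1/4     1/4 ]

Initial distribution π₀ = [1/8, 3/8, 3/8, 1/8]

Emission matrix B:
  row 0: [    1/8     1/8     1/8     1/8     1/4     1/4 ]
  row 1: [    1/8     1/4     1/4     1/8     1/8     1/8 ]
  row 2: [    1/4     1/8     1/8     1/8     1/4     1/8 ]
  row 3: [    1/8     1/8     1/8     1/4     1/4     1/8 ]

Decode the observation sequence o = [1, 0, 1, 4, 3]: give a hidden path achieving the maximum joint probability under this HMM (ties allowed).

t=0: δ = [1.562e-02, 9.375e-02, 4.688e-02, 1.562e-02]  (obs o_0=1)
t=1: δ = [4.395e-03, 4.395e-03, 2.930e-03, 2.197e-03]  ψ = [1, 1, 1, 2]  (obs o_1=0)
t=2: δ = [2.060e-04, 4.120e-04, 6.866e-05, 2.747e-04]  ψ = [1, 1, 0, 0]  (obs o_2=1)
t=3: δ = [3.862e-05, 1.931e-05, 1.717e-05, 2.575e-05]  ψ = [1, 1, 3, 0]  (obs o_3=4)
t=4: δ = [1.207e-06, 9.052e-07, 8.047e-07, 4.828e-06]  ψ = [0, 1, 3, 0]  (obs o_4=3)
backtrack: best end state = 3; path = [1, 1, 1, 0, 3]

path = [1, 1, 1, 0, 3]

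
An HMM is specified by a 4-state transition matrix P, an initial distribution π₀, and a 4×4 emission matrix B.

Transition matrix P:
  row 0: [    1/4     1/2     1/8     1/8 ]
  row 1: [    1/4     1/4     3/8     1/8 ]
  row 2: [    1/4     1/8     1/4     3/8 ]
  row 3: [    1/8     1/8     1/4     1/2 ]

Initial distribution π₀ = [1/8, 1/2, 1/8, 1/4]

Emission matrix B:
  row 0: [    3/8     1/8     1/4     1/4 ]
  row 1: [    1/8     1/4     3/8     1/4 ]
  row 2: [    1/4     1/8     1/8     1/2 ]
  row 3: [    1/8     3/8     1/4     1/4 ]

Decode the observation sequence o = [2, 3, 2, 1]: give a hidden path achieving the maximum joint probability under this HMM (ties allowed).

t=0: δ = [3.125e-02, 1.875e-01, 1.562e-02, 6.250e-02]  (obs o_0=2)
t=1: δ = [1.172e-02, 1.172e-02, 3.516e-02, 7.812e-03]  ψ = [1, 1, 1, 3]  (obs o_1=3)
t=2: δ = [2.197e-03, 2.197e-03, 1.099e-03, 3.296e-03]  ψ = [2, 0, 2, 2]  (obs o_2=2)
t=3: δ = [6.866e-05, 2.747e-04, 1.030e-04, 6.180e-04]  ψ = [0, 0, 1, 3]  (obs o_3=1)
backtrack: best end state = 3; path = [1, 2, 3, 3]

path = [1, 2, 3, 3]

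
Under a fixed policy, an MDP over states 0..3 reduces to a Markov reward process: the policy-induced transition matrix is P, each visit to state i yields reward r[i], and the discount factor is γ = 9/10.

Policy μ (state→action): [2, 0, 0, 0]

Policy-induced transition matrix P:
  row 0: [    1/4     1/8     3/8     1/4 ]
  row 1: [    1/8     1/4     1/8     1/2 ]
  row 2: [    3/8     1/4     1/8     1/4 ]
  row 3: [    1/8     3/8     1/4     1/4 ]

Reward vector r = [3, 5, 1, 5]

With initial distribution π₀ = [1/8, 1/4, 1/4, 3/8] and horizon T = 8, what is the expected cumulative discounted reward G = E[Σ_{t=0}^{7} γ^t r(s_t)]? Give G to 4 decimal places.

G = 21.3147

t=0: π = [0.1250, 0.2500, 0.2500, 0.3750], E[r] = 3.7500, γ^t·E[r] = 3.750000, running G = 3.750000
t=1: π = [0.2031, 0.2813, 0.2031, 0.3125], E[r] = 3.7813, γ^t·E[r] = 3.403125, running G = 7.153125
t=2: π = [0.2012, 0.2637, 0.2148, 0.3203], E[r] = 3.7383, γ^t·E[r] = 3.028008, running G = 10.181133
t=3: π = [0.2039, 0.2649, 0.2153, 0.3159], E[r] = 3.7310, γ^t·E[r] = 2.719868, running G = 12.901000
t=4: π = [0.2043, 0.2640, 0.2155, 0.3162], E[r] = 3.7296, γ^t·E[r] = 2.446960, running G = 15.347960
t=5: π = [0.2044, 0.2640, 0.2156, 0.3160], E[r] = 3.7288, γ^t·E[r] = 2.201800, running G = 17.549760
t=6: π = [0.2045, 0.2639, 0.2156, 0.3160], E[r] = 3.7287, γ^t·E[r] = 1.981580, running G = 19.531340
t=7: π = [0.2045, 0.2639, 0.2156, 0.3160], E[r] = 3.7286, γ^t·E[r] = 1.783395, running G = 21.314735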